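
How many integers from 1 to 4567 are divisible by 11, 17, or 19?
⌊4567/11⌋+⌊4567/17⌋+⌊4567/19⌋ - ⌊4567/187⌋-⌊4567/209⌋-⌊4567/323⌋ + ⌊4567/3553⌋ = 415+268+240 - 24-21-14 + 1 = 865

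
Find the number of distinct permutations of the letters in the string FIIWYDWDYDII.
12! / (4! × 2! × 1! × 2! × 3!) = 831600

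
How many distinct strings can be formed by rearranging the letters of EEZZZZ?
6! / (4! × 2!) = 15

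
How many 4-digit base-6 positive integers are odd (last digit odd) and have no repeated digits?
Last∈{1,3,5}. Last=0: 0. Last nonzero: 3×4×P(4,2) = 144. Total = 144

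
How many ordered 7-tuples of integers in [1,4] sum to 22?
Coefficient of x^22 in (x + x² + ... + x^4)^7. By inclusion-exclusion on dice exceeding 4: Σ_j (-1)^j C(7,j)·C(22-1-4j, 6) = C(7,0)·C(21,6) - C(7,1)·C(17,6) + C(7,2)·C(13,6) - C(7,3)·C(9,6) = 1·54264 - 7·12376 + 21·1716 - 35·84 = 728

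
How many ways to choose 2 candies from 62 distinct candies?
C(62,2) = 62!/(2!×60!) = 1891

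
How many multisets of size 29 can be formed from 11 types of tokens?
C(29+11-1, 11-1) = C(39, 10) = 635745396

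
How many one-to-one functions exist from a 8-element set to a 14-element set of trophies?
P(14,8) = 14!/(14-8)! = 121080960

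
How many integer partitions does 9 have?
Pentagonal recurrence p(n) = p(n-1) + p(n-2) - p(n-5) - p(n-7) + p(n-12) + p(n-15) - ... gives p(0..8) = 1, 1, 2, 3, 5, 7, 11, 15, 22. p(9) = p(8) + p(7) - p(4) - p(2) = 22 + 15 - 5 - 2 = 30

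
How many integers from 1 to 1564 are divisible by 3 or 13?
⌊1564/3⌋ + ⌊1564/13⌋ - ⌊1564/39⌋ = 521 + 120 - 40 = 601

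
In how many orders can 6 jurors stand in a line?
6! = 720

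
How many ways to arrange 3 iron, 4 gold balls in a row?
7! / (3! × 4!) = 35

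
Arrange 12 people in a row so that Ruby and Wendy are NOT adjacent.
Total - adjacent = 12! - (12-1)!×2 = 479001600 - 79833600 = 399168000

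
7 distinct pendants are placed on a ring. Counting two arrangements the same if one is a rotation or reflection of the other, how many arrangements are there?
(7-1)!/2 = 720/2 = 360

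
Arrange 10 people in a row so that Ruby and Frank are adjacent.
Treat as block: (10-1)! × 2! = 362880 × 2 = 725760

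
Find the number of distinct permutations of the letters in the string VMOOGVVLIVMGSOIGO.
17! / (4! × 2! × 3! × 2! × 1! × 4! × 1!) = 25729704000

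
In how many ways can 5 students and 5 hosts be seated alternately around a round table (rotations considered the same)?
Fix one of the students: (5-1)! ways for the remaining students, × 5! ways for the hosts = 24 × 120 = 2880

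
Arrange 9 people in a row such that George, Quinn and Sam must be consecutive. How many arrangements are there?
Treat the 3 as one block: (9-3+1)! × 3! = 5040 × 6 = 30240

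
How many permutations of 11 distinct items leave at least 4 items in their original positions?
Exactly j fixed points: C(11,j)·!(11-j); sum over j ≥ 4 (derangement numbers via !m = (m-1)·(!(m-1) + !(m-2)): !0..!7 = 1, 0, 1, 2, 9, 44, 265, 1854). Σ_{j=4}^{11} C(11,j)·!(11-j) = C(11,4)·!7 + C(11,5)·!6 + C(11,6)·!5 + C(11,7)·!4 + C(11,8)·!3 + C(11,9)·!2 + C(11,10)·!1 + C(11,11)·!0 = 330·1854 + 462·265 + 462·44 + 330·9 + 165·2 + 55·1 + 11·0 + 1·1 = 757934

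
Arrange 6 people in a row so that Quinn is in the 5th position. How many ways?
Fix one position: (6-1)! = 120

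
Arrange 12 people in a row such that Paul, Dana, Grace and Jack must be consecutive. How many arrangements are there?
Treat the 4 as one block: (12-4+1)! × 4! = 362880 × 24 = 8709120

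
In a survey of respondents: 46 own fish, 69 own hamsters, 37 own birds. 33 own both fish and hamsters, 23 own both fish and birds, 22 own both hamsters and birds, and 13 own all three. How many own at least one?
|A∪B∪C| = 46+69+37-33-23-22+13 = 87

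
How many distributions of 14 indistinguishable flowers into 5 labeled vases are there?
C(14+5-1, 5-1) = C(18, 4) = 3060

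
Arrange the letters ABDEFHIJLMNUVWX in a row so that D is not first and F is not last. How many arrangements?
By inclusion-exclusion: 15! - 2×(15-1)! + (15-2)! = 1307674368000 - 174356582400 + 6227020800 = 1139544806400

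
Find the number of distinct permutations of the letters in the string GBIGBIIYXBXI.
12! / (4! × 2! × 3! × 1! × 2!) = 831600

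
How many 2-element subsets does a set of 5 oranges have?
C(5,2) = 5!/(2!×3!) = 10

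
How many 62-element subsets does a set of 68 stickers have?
C(68,62) = 68!/(62!×6!) = 109453344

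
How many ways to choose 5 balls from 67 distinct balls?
C(67,5) = 67!/(5!×62!) = 9657648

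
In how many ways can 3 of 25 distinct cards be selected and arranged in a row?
P(25,3) = 25!/(25-3)! = 13800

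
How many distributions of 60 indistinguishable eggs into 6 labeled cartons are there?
C(60+6-1, 6-1) = C(65, 5) = 8259888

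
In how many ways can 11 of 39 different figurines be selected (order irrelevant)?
C(39,11) = 39!/(11!×28!) = 1676056044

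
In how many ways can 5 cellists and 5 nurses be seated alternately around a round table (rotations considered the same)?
Fix one of the cellists: (5-1)! ways for the remaining cellists, × 5! ways for the nurses = 24 × 120 = 2880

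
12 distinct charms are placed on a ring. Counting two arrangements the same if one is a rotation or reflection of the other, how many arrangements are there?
(12-1)!/2 = 39916800/2 = 19958400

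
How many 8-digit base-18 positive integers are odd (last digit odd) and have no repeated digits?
Last∈{1,3,5,7,9,11,13,15,17}. Last=0: 0. Last nonzero: 9×16×P(16,6) = 830269440. Total = 830269440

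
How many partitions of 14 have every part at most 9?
Let r_j(i) = number of partitions of i into parts ≤ j, for i = 0..14. r_1(i) = 1 for all i; r_j(i) = r_{j-1}(i) + r_j(i-j). Rows j = 2..9: ≤2: 1 1 2 2 3 3 4 4 5 5 6 6 7 7 8; ≤3: 1 1 2 3 4 5 7 8 10 12 14 16 19 21 24; ≤4: 1 1 2 3 5 6 9 11 15 18 23 27 34 39 47; ≤5: 1 1 2 3 5 7 10 13 18 23 30 37 47 57 70; ≤6: 1 1 2 3 5 7 11 14 20 26 35 44 58 71 90; ≤7: 1 1 2 3 5 7 11 15 21 28 38 49 65 82 105; ≤8: 1 1 2 3 5 7 11 15 22 29 40 52 70 89 116; ≤9: 1 1 2 3 5 7 11 15 22 30 41 54 73 94 123. r_9(14) = 123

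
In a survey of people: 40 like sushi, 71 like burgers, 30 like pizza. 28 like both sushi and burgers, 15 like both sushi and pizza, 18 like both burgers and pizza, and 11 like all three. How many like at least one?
|A∪B∪C| = 40+71+30-28-15-18+11 = 91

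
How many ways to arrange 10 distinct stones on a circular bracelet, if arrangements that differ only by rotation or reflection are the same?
(10-1)!/2 = 362880/2 = 181440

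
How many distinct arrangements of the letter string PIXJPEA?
7! / (1! × 1! × 1! × 1! × 1! × 2!) = 2520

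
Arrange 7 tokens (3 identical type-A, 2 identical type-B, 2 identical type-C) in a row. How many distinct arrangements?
7! / (3! × 2! × 2!) = 210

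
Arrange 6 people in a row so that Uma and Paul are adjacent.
Treat as block: (6-1)! × 2! = 120 × 2 = 240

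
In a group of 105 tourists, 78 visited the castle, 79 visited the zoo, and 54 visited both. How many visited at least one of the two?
|A∪B| = |A| + |B| - |A∩B| = 78 + 79 - 54 = 103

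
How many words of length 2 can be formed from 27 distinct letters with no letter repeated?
P(27,2) = 27!/(27-2)! = 702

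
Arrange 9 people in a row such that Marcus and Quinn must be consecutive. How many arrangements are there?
Treat the 2 as one block: (9-2+1)! × 2! = 40320 × 2 = 80640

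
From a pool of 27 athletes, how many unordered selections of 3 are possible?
C(27,3) = 27!/(3!×24!) = 2925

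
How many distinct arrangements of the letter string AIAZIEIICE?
10! / (1! × 1! × 2! × 2! × 4!) = 37800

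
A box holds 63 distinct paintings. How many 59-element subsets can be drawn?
C(63,59) = 63!/(59!×4!) = 595665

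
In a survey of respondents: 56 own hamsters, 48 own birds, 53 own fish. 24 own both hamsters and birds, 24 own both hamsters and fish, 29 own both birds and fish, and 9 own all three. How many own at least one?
|A∪B∪C| = 56+48+53-24-24-29+9 = 89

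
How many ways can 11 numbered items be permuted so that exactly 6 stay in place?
Choose the 6 fixed points C(11,6) = 462, derange the rest: !5 = Σ_{j=0}^{5} (-1)^j·5!/j! = 120 - 120 + 60 - 20 + 5 - 1 = 44. Product = 462 × 44 = 20328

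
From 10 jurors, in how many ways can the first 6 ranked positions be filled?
P(10,6) = 10!/(10-6)! = 151200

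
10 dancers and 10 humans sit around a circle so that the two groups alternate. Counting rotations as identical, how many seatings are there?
Fix one of the dancers: (10-1)! ways for the remaining dancers, × 10! ways for the humans = 362880 × 3628800 = 1316818944000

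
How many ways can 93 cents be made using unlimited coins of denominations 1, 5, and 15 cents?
Coefficient of x^93 in 1/(1-x^1) · 1/(1-x^5) · 1/(1-x^15). Case on j = number of 15-cent coins (j = 0..6); remainder r = 93 - 15j is made from {1,5} in ⌊r/5⌋+1 ways. r = 93, 78, 63, 48, 33, 18, 3 → 19 + 16 + 13 + 10 + 7 + 4 + 1 = 70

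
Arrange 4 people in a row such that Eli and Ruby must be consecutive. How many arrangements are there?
Treat the 2 as one block: (4-2+1)! × 2! = 6 × 2 = 12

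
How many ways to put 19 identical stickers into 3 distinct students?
C(19+3-1, 3-1) = C(21, 2) = 210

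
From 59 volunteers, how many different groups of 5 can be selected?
C(59,5) = 59!/(5!×54!) = 5006386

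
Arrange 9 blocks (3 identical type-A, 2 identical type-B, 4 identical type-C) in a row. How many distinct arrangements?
9! / (3! × 2! × 4!) = 1260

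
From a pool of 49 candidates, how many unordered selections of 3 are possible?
C(49,3) = 49!/(3!×46!) = 18424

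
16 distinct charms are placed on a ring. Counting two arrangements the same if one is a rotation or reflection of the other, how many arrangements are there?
(16-1)!/2 = 1307674368000/2 = 653837184000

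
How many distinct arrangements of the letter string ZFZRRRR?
7! / (4! × 1! × 2!) = 105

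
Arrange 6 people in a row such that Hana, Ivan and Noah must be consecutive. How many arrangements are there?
Treat the 3 as one block: (6-3+1)! × 3! = 24 × 6 = 144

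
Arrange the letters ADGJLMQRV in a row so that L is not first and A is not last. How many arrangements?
By inclusion-exclusion: 9! - 2×(9-1)! + (9-2)! = 362880 - 80640 + 5040 = 287280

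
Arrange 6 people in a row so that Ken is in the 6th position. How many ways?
Fix one position: (6-1)! = 120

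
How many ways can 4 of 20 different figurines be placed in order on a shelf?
P(20,4) = 20!/(20-4)! = 116280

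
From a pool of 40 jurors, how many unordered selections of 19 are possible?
C(40,19) = 40!/(19!×21!) = 131282408400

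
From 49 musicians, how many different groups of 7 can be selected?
C(49,7) = 49!/(7!×42!) = 85900584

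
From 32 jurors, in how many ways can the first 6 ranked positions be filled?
P(32,6) = 32!/(32-6)! = 652458240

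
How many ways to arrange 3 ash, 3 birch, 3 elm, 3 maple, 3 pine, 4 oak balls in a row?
19! / (3! × 3! × 3! × 3! × 3! × 4!) = 651819168000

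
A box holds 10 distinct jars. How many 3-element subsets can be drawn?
C(10,3) = 10!/(3!×7!) = 120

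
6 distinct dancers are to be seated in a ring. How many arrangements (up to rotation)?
Circular: fix one position, arrange the rest. (6-1)! = 120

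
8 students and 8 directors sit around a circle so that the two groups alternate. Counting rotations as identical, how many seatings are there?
Fix one of the students: (8-1)! ways for the remaining students, × 8! ways for the directors = 5040 × 40320 = 203212800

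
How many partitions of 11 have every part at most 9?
Let r_j(i) = number of partitions of i into parts ≤ j, for i = 0..11. r_1(i) = 1 for all i; r_j(i) = r_{j-1}(i) + r_j(i-j). Rows j = 2..9: ≤2: 1 1 2 2 3 3 4 4 5 5 6 6; ≤3: 1 1 2 3 4 5 7 8 10 12 14 16; ≤4: 1 1 2 3 5 6 9 11 15 18 23 27; ≤5: 1 1 2 3 5 7 10 13 18 23 30 37; ≤6: 1 1 2 3 5 7 11 14 20 26 35 44; ≤7: 1 1 2 3 5 7 11 15 21 28 38 49; ≤8: 1 1 2 3 5 7 11 15 22 29 40 52; ≤9: 1 1 2 3 5 7 11 15 22 30 41 54. r_9(11) = 54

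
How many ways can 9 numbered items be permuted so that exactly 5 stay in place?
Choose the 5 fixed points C(9,5) = 126, derange the rest: !4 = Σ_{j=0}^{4} (-1)^j·4!/j! = 24 - 24 + 12 - 4 + 1 = 9. Product = 126 × 9 = 1134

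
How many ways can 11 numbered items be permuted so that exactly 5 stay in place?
Choose the 5 fixed points C(11,5) = 462, derange the rest: !6 = Σ_{j=0}^{6} (-1)^j·6!/j! = 720 - 720 + 360 - 120 + 30 - 6 + 1 = 265. Product = 462 × 265 = 122430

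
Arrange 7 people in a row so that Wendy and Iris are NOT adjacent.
Total - adjacent = 7! - (7-1)!×2 = 5040 - 1440 = 3600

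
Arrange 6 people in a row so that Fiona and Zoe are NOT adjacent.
Total - adjacent = 6! - (6-1)!×2 = 720 - 240 = 480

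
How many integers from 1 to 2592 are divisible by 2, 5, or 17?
⌊2592/2⌋+⌊2592/5⌋+⌊2592/17⌋ - ⌊2592/10⌋-⌊2592/34⌋-⌊2592/85⌋ + ⌊2592/170⌋ = 1296+518+152 - 259-76-30 + 15 = 1616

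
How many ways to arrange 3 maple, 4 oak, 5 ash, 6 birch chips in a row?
18! / (3! × 4! × 5! × 6!) = 514594080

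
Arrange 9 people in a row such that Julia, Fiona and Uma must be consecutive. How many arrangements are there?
Treat the 3 as one block: (9-3+1)! × 3! = 5040 × 6 = 30240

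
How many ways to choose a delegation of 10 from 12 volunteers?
C(12,10) = 12!/(10!×2!) = 66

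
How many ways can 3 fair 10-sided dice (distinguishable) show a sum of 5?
Coefficient of x^5 in (x + x² + ... + x^10)^3. By inclusion-exclusion on dice exceeding 10: Σ_j (-1)^j C(3,j)·C(5-1-10j, 2) = C(3,0)·C(4,2) = 1·6 = 6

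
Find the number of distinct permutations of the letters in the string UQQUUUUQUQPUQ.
13! / (5! × 7! × 1!) = 10296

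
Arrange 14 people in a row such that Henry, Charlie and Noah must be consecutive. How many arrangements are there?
Treat the 3 as one block: (14-3+1)! × 3! = 479001600 × 6 = 2874009600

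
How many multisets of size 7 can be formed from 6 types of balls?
C(7+6-1, 6-1) = C(12, 5) = 792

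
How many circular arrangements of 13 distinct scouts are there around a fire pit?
Circular: fix one position, arrange the rest. (13-1)! = 479001600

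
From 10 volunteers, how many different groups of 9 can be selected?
C(10,9) = 10!/(9!×1!) = 10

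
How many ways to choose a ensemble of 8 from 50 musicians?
C(50,8) = 50!/(8!×42!) = 536878650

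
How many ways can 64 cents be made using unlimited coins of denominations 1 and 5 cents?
Coefficient of x^64 in 1/(1-x^1) · 1/(1-x^5). Use j coins of 5 for j = 0..⌊64/5⌋ = 12, the rest in 1s: 12 + 1 = 13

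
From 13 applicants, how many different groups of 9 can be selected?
C(13,9) = 13!/(9!×4!) = 715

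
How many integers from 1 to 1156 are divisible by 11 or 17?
⌊1156/11⌋ + ⌊1156/17⌋ - ⌊1156/187⌋ = 105 + 68 - 6 = 167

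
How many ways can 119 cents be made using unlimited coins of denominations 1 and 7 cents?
Coefficient of x^119 in 1/(1-x^1) · 1/(1-x^7). Use j coins of 7 for j = 0..⌊119/7⌋ = 17, the rest in 1s: 17 + 1 = 18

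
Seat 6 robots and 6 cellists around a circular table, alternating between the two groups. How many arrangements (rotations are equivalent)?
Fix one of the robots: (6-1)! ways for the remaining robots, × 6! ways for the cellists = 120 × 720 = 86400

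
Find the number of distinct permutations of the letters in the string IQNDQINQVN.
10! / (2! × 1! × 1! × 3! × 3!) = 50400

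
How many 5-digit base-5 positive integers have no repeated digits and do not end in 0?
Last digit: 4 nonzero choices. First digit: 3 (nonzero, ≠last). Middle 3: P(3,3) = 6. Total = 72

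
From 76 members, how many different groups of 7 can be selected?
C(76,7) = 76!/(7!×69!) = 2186189400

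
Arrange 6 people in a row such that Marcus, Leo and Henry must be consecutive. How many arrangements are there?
Treat the 3 as one block: (6-3+1)! × 3! = 24 × 6 = 144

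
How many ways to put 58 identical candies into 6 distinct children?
C(58+6-1, 6-1) = C(63, 5) = 7028847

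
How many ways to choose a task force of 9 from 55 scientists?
C(55,9) = 55!/(9!×46!) = 6358402050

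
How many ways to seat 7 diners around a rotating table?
Circular: fix one position, arrange the rest. (7-1)! = 720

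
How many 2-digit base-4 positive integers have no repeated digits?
First digit: 3 choices (nonzero). Then descending: 3 × 3 = 9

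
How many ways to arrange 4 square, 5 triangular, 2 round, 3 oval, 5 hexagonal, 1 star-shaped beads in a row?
20! / (4! × 5! × 2! × 3! × 5! × 1!) = 586637251200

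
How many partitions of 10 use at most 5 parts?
By conjugation, equals partitions of 10 into parts ≤ 5. Let r_j(i) = number of partitions of i into parts ≤ j, for i = 0..10. r_1(i) = 1 for all i; r_j(i) = r_{j-1}(i) + r_j(i-j). Rows j = 2..5: ≤2: 1 1 2 2 3 3 4 4 5 5 6; ≤3: 1 1 2 3 4 5 7 8 10 12 14; ≤4: 1 1 2 3 5 6 9 11 15 18 23; ≤5: 1 1 2 3 5 7 10 13 18 23 30. r_5(10) = 30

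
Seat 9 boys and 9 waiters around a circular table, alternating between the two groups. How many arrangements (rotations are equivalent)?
Fix one of the boys: (9-1)! ways for the remaining boys, × 9! ways for the waiters = 40320 × 362880 = 14631321600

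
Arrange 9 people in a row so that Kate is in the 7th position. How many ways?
Fix one position: (9-1)! = 40320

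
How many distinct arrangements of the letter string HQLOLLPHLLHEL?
13! / (1! × 3! × 1! × 1! × 6! × 1!) = 1441440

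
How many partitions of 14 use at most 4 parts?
By conjugation, equals partitions of 14 into parts ≤ 4. Let r_j(i) = number of partitions of i into parts ≤ j, for i = 0..14. r_1(i) = 1 for all i; r_j(i) = r_{j-1}(i) + r_j(i-j). Rows j = 2..4: ≤2: 1 1 2 2 3 3 4 4 5 5 6 6 7 7 8; ≤3: 1 1 2 3 4 5 7 8 10 12 14 16 19 21 24; ≤4: 1 1 2 3 5 6 9 11 15 18 23 27 34 39 47. r_4(14) = 47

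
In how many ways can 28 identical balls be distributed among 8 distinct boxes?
C(28+8-1, 8-1) = C(35, 7) = 6724520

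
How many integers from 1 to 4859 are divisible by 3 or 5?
⌊4859/3⌋ + ⌊4859/5⌋ - ⌊4859/15⌋ = 1619 + 971 - 323 = 2267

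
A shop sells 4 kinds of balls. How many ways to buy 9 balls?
C(9+4-1, 4-1) = C(12, 3) = 220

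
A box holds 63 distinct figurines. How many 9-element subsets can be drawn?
C(63,9) = 63!/(9!×54!) = 23667689815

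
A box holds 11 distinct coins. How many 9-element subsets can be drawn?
C(11,9) = 11!/(9!×2!) = 55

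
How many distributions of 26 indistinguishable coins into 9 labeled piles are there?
C(26+9-1, 9-1) = C(34, 8) = 18156204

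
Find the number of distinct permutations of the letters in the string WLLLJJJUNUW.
11! / (1! × 3! × 3! × 2! × 2!) = 277200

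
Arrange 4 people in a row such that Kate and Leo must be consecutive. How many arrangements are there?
Treat the 2 as one block: (4-2+1)! × 2! = 6 × 2 = 12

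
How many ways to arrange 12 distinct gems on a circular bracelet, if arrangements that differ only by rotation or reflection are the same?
(12-1)!/2 = 39916800/2 = 19958400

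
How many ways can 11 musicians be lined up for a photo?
11! = 39916800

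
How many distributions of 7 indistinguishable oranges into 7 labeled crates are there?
C(7+7-1, 7-1) = C(13, 6) = 1716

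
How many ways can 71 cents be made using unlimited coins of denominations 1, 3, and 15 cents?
Coefficient of x^71 in 1/(1-x^1) · 1/(1-x^3) · 1/(1-x^15). Case on j = number of 15-cent coins (j = 0..4); remainder r = 71 - 15j is made from {1,3} in ⌊r/3⌋+1 ways. r = 71, 56, 41, 26, 11 → 24 + 19 + 14 + 9 + 4 = 70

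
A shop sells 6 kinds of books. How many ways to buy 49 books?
C(49+6-1, 6-1) = C(54, 5) = 3162510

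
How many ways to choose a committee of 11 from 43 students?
C(43,11) = 43!/(11!×32!) = 5752004349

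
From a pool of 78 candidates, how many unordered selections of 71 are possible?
C(78,71) = 78!/(71!×7!) = 2641902120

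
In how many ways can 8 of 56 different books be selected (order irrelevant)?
C(56,8) = 56!/(8!×48!) = 1420494075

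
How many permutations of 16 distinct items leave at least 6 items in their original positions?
Exactly j fixed points: C(16,j)·!(16-j); sum over j ≥ 6 (derangement numbers via !m = (m-1)·(!(m-1) + !(m-2)): !0..!10 = 1, 0, 1, 2, 9, 44, 265, 1854, 14833, 133496, 1334961). Σ_{j=6}^{16} C(16,j)·!(16-j) = C(16,6)·!10 + C(16,7)·!9 + C(16,8)·!8 + C(16,9)·!7 + C(16,10)·!6 + C(16,11)·!5 + C(16,12)·!4 + C(16,13)·!3 + C(16,14)·!2 + C(16,15)·!1 + C(16,16)·!0 = 8008·1334961 + 11440·133496 + 12870·14833 + 11440·1854 + 8008·265 + 4368·44 + 1820·9 + 560·2 + 120·1 + 16·0 + 1·1 = 12432004331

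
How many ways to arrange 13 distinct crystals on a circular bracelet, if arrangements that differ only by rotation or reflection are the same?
(13-1)!/2 = 479001600/2 = 239500800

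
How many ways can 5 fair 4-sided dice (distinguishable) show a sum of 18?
Coefficient of x^18 in (x + x² + ... + x^4)^5. By inclusion-exclusion on dice exceeding 4: Σ_j (-1)^j C(5,j)·C(18-1-4j, 4) = C(5,0)·C(17,4) - C(5,1)·C(13,4) + C(5,2)·C(9,4) - C(5,3)·C(5,4) = 1·2380 - 5·715 + 10·126 - 10·5 = 15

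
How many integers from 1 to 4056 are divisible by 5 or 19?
⌊4056/5⌋ + ⌊4056/19⌋ - ⌊4056/95⌋ = 811 + 213 - 42 = 982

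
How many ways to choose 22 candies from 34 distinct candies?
C(34,22) = 34!/(22!×12!) = 548354040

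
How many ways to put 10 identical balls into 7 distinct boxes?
C(10+7-1, 7-1) = C(16, 6) = 8008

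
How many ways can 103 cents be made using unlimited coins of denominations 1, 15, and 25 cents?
Coefficient of x^103 in 1/(1-x^1) · 1/(1-x^15) · 1/(1-x^25). Case on j = number of 25-cent coins (j = 0..4); remainder r = 103 - 25j is made from {1,15} in ⌊r/15⌋+1 ways. r = 103, 78, 53, 28, 3 → 7 + 6 + 4 + 2 + 1 = 20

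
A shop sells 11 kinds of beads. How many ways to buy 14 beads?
C(14+11-1, 11-1) = C(24, 10) = 1961256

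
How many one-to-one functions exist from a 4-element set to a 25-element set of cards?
P(25,4) = 25!/(25-4)! = 303600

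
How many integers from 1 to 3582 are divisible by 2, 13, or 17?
⌊3582/2⌋+⌊3582/13⌋+⌊3582/17⌋ - ⌊3582/26⌋-⌊3582/34⌋-⌊3582/221⌋ + ⌊3582/442⌋ = 1791+275+210 - 137-105-16 + 8 = 2026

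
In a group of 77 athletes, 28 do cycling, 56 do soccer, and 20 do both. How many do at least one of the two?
|A∪B| = |A| + |B| - |A∩B| = 28 + 56 - 20 = 64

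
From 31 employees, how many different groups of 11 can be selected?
C(31,11) = 31!/(11!×20!) = 84672315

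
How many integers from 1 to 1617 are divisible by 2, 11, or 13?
⌊1617/2⌋+⌊1617/11⌋+⌊1617/13⌋ - ⌊1617/22⌋-⌊1617/26⌋-⌊1617/143⌋ + ⌊1617/286⌋ = 808+147+124 - 73-62-11 + 5 = 938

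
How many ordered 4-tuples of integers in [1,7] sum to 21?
Coefficient of x^21 in (x + x² + ... + x^7)^4. By inclusion-exclusion on dice exceeding 7: Σ_j (-1)^j C(4,j)·C(21-1-7j, 3) = C(4,0)·C(20,3) - C(4,1)·C(13,3) + C(4,2)·C(6,3) = 1·1140 - 4·286 + 6·20 = 116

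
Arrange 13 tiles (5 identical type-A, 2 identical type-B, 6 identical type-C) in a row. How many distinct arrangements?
13! / (5! × 2! × 6!) = 36036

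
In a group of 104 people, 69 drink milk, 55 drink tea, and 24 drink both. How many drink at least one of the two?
|A∪B| = |A| + |B| - |A∩B| = 69 + 55 - 24 = 100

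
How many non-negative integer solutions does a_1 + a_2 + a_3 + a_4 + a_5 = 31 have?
C(31+5-1, 5-1) = C(35, 4) = 52360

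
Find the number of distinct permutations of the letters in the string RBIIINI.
7! / (1! × 1! × 1! × 4!) = 210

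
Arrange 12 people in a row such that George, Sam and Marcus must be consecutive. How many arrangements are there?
Treat the 3 as one block: (12-3+1)! × 3! = 3628800 × 6 = 21772800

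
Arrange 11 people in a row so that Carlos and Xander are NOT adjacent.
Total - adjacent = 11! - (11-1)!×2 = 39916800 - 7257600 = 32659200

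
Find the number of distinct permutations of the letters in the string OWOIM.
5! / (1! × 2! × 1! × 1!) = 60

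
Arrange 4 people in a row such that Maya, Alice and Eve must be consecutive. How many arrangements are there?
Treat the 3 as one block: (4-3+1)! × 3! = 2 × 6 = 12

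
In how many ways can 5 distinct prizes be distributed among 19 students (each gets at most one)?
P(19,5) = 19!/(19-5)! = 1395360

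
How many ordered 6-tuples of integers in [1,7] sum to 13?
Coefficient of x^13 in (x + x² + ... + x^7)^6. By inclusion-exclusion on dice exceeding 7: Σ_j (-1)^j C(6,j)·C(13-1-7j, 5) = C(6,0)·C(12,5) - C(6,1)·C(5,5) = 1·792 - 6·1 = 786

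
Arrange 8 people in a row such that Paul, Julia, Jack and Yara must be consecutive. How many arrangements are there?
Treat the 4 as one block: (8-4+1)! × 4! = 120 × 24 = 2880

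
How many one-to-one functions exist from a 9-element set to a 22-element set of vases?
P(22,9) = 22!/(22-9)! = 180503769600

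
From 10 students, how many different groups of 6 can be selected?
C(10,6) = 10!/(6!×4!) = 210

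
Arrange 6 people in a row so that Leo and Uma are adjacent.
Treat as block: (6-1)! × 2! = 120 × 2 = 240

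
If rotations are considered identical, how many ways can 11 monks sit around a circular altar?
Circular: fix one position, arrange the rest. (11-1)! = 3628800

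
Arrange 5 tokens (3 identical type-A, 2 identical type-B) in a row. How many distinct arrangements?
5! / (3! × 2!) = 10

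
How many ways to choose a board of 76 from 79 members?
C(79,76) = 79!/(76!×3!) = 79079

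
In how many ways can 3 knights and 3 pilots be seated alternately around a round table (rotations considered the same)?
Fix one of the knights: (3-1)! ways for the remaining knights, × 3! ways for the pilots = 2 × 6 = 12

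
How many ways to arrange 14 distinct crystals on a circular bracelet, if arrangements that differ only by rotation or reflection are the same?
(14-1)!/2 = 6227020800/2 = 3113510400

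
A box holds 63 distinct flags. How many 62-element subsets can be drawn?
C(63,62) = 63!/(62!×1!) = 63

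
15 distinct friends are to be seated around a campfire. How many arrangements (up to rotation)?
Circular: fix one position, arrange the rest. (15-1)! = 87178291200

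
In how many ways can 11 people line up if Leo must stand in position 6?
Fix one position: (11-1)! = 3628800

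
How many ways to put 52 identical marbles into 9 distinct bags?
C(52+9-1, 9-1) = C(60, 8) = 2558620845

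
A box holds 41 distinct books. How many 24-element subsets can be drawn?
C(41,24) = 41!/(24!×17!) = 151584480450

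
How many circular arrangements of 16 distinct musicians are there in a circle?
Circular: fix one position, arrange the rest. (16-1)! = 1307674368000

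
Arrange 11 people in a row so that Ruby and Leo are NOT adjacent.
Total - adjacent = 11! - (11-1)!×2 = 39916800 - 7257600 = 32659200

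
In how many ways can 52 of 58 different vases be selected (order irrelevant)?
C(58,52) = 58!/(52!×6!) = 40475358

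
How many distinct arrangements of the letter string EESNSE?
6! / (1! × 2! × 3!) = 60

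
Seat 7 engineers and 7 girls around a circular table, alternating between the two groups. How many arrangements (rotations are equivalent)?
Fix one of the engineers: (7-1)! ways for the remaining engineers, × 7! ways for the girls = 720 × 5040 = 3628800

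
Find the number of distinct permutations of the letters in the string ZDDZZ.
5! / (2! × 3!) = 10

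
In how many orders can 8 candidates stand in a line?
8! = 40320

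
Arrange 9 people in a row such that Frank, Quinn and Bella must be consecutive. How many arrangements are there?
Treat the 3 as one block: (9-3+1)! × 3! = 5040 × 6 = 30240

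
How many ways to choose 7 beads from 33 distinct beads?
C(33,7) = 33!/(7!×26!) = 4272048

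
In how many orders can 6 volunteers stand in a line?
6! = 720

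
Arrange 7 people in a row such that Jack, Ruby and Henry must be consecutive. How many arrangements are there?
Treat the 3 as one block: (7-3+1)! × 3! = 120 × 6 = 720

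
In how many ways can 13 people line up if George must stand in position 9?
Fix one position: (13-1)! = 479001600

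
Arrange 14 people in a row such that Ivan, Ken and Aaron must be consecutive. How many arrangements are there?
Treat the 3 as one block: (14-3+1)! × 3! = 479001600 × 6 = 2874009600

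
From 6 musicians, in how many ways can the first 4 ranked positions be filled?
P(6,4) = 6!/(6-4)! = 360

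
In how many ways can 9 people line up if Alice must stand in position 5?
Fix one position: (9-1)! = 40320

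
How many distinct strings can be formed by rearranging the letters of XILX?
4! / (1! × 1! × 2!) = 12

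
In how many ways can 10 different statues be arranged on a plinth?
10! = 3628800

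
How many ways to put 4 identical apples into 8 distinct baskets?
C(4+8-1, 8-1) = C(11, 7) = 330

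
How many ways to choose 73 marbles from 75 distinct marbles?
C(75,73) = 75!/(73!×2!) = 2775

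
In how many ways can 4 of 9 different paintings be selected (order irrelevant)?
C(9,4) = 9!/(4!×5!) = 126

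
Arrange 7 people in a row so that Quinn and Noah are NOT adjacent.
Total - adjacent = 7! - (7-1)!×2 = 5040 - 1440 = 3600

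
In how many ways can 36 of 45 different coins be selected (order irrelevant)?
C(45,36) = 45!/(36!×9!) = 886163135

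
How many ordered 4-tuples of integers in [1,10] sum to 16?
Coefficient of x^16 in (x + x² + ... + x^10)^4. By inclusion-exclusion on dice exceeding 10: Σ_j (-1)^j C(4,j)·C(16-1-10j, 3) = C(4,0)·C(15,3) - C(4,1)·C(5,3) = 1·455 - 4·10 = 415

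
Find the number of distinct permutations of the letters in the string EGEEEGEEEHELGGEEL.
17! / (2! × 4! × 10! × 1!) = 2042040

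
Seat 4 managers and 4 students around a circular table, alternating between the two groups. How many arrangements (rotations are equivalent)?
Fix one of the managers: (4-1)! ways for the remaining managers, × 4! ways for the students = 6 × 24 = 144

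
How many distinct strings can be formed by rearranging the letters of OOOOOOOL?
8! / (1! × 7!) = 8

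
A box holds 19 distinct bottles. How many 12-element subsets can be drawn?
C(19,12) = 19!/(12!×7!) = 50388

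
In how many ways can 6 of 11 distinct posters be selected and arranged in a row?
P(11,6) = 11!/(11-6)! = 332640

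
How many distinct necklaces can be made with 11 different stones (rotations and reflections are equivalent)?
(11-1)!/2 = 3628800/2 = 1814400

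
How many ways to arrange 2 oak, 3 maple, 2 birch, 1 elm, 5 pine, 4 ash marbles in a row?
17! / (2! × 3! × 2! × 1! × 5! × 4!) = 5145940800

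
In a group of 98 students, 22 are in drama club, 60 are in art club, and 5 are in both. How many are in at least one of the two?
|A∪B| = |A| + |B| - |A∩B| = 22 + 60 - 5 = 77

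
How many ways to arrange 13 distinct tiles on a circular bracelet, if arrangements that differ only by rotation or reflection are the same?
(13-1)!/2 = 479001600/2 = 239500800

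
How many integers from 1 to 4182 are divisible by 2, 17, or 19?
⌊4182/2⌋+⌊4182/17⌋+⌊4182/19⌋ - ⌊4182/34⌋-⌊4182/38⌋-⌊4182/323⌋ + ⌊4182/646⌋ = 2091+246+220 - 123-110-12 + 6 = 2318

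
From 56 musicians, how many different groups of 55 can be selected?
C(56,55) = 56!/(55!×1!) = 56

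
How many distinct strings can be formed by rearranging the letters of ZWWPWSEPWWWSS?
13! / (1! × 6! × 2! × 3! × 1!) = 720720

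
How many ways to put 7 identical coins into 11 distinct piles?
C(7+11-1, 11-1) = C(17, 10) = 19448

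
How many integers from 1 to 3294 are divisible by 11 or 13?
⌊3294/11⌋ + ⌊3294/13⌋ - ⌊3294/143⌋ = 299 + 253 - 23 = 529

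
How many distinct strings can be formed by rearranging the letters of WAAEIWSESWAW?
12! / (4! × 2! × 2! × 3! × 1!) = 831600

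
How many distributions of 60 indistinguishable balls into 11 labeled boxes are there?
C(60+11-1, 11-1) = C(70, 10) = 396704524216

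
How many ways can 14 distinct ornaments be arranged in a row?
14! = 87178291200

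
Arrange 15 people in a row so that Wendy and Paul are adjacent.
Treat as block: (15-1)! × 2! = 87178291200 × 2 = 174356582400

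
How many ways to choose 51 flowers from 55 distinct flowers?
C(55,51) = 55!/(51!×4!) = 341055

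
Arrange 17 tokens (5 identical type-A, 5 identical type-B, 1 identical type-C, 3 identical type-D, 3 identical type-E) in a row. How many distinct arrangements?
17! / (5! × 5! × 1! × 3! × 3!) = 686125440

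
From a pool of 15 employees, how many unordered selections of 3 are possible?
C(15,3) = 15!/(3!×12!) = 455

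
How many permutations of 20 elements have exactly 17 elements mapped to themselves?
Choose the 17 fixed points C(20,17) = 1140, derange the rest: !3 = Σ_{j=0}^{3} (-1)^j·3!/j! = 6 - 6 + 3 - 1 = 2. Product = 1140 × 2 = 2280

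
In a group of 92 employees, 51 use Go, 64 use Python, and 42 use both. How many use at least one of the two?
|A∪B| = |A| + |B| - |A∩B| = 51 + 64 - 42 = 73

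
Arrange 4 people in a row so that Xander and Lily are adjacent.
Treat as block: (4-1)! × 2! = 6 × 2 = 12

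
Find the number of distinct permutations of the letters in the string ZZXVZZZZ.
8! / (1! × 1! × 6!) = 56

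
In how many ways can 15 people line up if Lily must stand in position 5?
Fix one position: (15-1)! = 87178291200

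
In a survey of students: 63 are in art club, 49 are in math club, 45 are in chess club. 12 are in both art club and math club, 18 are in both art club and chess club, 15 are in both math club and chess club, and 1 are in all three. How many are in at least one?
|A∪B∪C| = 63+49+45-12-18-15+1 = 113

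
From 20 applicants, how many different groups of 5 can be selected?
C(20,5) = 20!/(5!×15!) = 15504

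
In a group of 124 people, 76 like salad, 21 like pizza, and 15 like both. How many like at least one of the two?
|A∪B| = |A| + |B| - |A∩B| = 76 + 21 - 15 = 82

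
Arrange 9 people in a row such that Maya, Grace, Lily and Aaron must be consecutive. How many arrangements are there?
Treat the 4 as one block: (9-4+1)! × 4! = 720 × 24 = 17280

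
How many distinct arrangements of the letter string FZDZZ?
5! / (1! × 3! × 1!) = 20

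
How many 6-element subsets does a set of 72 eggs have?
C(72,6) = 72!/(6!×66!) = 156238908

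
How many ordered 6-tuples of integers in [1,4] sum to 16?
Coefficient of x^16 in (x + x² + ... + x^4)^6. By inclusion-exclusion on dice exceeding 4: Σ_j (-1)^j C(6,j)·C(16-1-4j, 5) = C(6,0)·C(15,5) - C(6,1)·C(11,5) + C(6,2)·C(7,5) = 1·3003 - 6·462 + 15·21 = 546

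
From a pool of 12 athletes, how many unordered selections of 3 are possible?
C(12,3) = 12!/(3!×9!) = 220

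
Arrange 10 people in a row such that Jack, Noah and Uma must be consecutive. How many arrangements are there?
Treat the 3 as one block: (10-3+1)! × 3! = 40320 × 6 = 241920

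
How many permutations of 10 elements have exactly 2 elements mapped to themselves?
Choose the 2 fixed points C(10,2) = 45, derange the rest: !8 = Σ_{j=0}^{8} (-1)^j·8!/j! = 40320 - 40320 + 20160 - 6720 + 1680 - 336 + 56 - 8 + 1 = 14833. Product = 45 × 14833 = 667485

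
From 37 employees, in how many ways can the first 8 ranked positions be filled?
P(37,8) = 37!/(37-8)! = 1556675366400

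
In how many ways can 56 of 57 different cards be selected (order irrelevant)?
C(57,56) = 57!/(56!×1!) = 57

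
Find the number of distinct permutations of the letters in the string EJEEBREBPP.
10! / (4! × 1! × 2! × 2! × 1!) = 37800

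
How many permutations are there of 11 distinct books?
11! = 39916800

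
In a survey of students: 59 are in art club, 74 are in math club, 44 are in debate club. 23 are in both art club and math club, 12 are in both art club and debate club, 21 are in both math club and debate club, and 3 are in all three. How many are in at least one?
|A∪B∪C| = 59+74+44-23-12-21+3 = 124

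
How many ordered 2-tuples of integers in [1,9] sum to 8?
Coefficient of x^8 in (x + x² + ... + x^9)^2. By inclusion-exclusion on dice exceeding 9: Σ_j (-1)^j C(2,j)·C(8-1-9j, 1) = C(2,0)·C(7,1) = 1·7 = 7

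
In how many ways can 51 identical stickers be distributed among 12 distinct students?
C(51+12-1, 12-1) = C(62, 11) = 508271323092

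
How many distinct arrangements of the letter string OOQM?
4! / (2! × 1! × 1!) = 12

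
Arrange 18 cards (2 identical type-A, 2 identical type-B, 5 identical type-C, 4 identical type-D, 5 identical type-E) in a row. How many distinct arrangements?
18! / (2! × 2! × 5! × 4! × 5!) = 4631346720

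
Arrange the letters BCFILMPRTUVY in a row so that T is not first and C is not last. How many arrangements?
By inclusion-exclusion: 12! - 2×(12-1)! + (12-2)! = 479001600 - 79833600 + 3628800 = 402796800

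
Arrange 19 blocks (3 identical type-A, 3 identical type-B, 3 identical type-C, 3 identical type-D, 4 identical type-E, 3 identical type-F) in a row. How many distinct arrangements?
19! / (3! × 3! × 3! × 3! × 4! × 3!) = 651819168000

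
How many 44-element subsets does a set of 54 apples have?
C(54,44) = 54!/(44!×10!) = 23930713170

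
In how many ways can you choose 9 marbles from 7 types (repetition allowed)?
C(9+7-1, 7-1) = C(15, 6) = 5005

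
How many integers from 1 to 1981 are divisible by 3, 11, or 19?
⌊1981/3⌋+⌊1981/11⌋+⌊1981/19⌋ - ⌊1981/33⌋-⌊1981/57⌋-⌊1981/209⌋ + ⌊1981/627⌋ = 660+180+104 - 60-34-9 + 3 = 844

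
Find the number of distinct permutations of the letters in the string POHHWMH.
7! / (1! × 1! × 1! × 1! × 3!) = 840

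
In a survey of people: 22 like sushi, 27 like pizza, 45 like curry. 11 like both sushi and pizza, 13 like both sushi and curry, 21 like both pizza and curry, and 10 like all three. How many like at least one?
|A∪B∪C| = 22+27+45-11-13-21+10 = 59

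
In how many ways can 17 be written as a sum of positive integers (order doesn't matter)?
Pentagonal recurrence p(n) = p(n-1) + p(n-2) - p(n-5) - p(n-7) + p(n-12) + p(n-15) - ... gives p(0..16) = 1, 1, 2, 3, 5, 7, 11, 15, 22, 30, 42, 56, 77, 101, 135, 176, 231. p(17) = p(16) + p(15) - p(12) - p(10) + p(5) + p(2) = 231 + 176 - 77 - 42 + 7 + 2 = 297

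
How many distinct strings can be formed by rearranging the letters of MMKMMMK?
7! / (5! × 2!) = 21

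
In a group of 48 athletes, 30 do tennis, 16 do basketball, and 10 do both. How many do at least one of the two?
|A∪B| = |A| + |B| - |A∩B| = 30 + 16 - 10 = 36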